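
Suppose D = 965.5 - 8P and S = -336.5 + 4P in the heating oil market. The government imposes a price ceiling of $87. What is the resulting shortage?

Shortage = 258

Equilibrium price would be P* = 108.5, so the ceiling at 87 binds.
At P = 87: D = 965.5 − 8(87) = 269.5, S = -336.5 + 4(87) = 11.5.
Shortage = 269.5 − 11.5 = 258.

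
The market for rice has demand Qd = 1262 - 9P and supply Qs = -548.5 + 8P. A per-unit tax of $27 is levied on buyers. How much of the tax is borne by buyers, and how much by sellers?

Pre-tax equilibrium: P* = 106.5, Q* = 303.5.
Tax on buyers shifts demand to Qd = 1262 − 9(P + 27) = 1019 - 9P.
1019 - 9P = -548.5 + 8P gives seller price Ps = 3135/34; buyers pay Pb = 3135/34 + 27 = 4053/34.
New quantity: Q = 1262 − 9(4053/34) = 6431/34.
Buyer burden = 4053/34 − 106.5 = 216/17; seller burden = 106.5 − 3135/34 = 243/17.

Buyers bear 216/17, sellers bear 243/17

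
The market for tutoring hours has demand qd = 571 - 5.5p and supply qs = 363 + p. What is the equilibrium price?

Set qd = qs: 571 - 5.5p = 363 + p.
208 = 6.5p, so p* = 32.
q* = 571 − 5.5(32) = 395.

p* = 32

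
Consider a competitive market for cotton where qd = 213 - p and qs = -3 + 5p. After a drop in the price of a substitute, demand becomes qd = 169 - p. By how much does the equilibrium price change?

Original equilibrium: p* = 36, q* = 177.
New equilibrium: 169 - p = -3 + 5p, so 172 = 6p and p' = 86/3; q' = 169 − 1(86/3) = 421/3.
Change in price: 86/3 − 36 = -22/3.

Δp = -22/3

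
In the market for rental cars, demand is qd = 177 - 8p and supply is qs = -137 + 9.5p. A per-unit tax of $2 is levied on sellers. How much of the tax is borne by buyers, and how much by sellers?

Buyers bear 38/35, sellers bear 32/35

Pre-tax equilibrium: p* = 628/35, q* = 1171/35.
Tax on sellers shifts supply to qs = -137 + 9.5(p − 2) = -156 + 9.5p.
177 - 8p = -156 + 9.5p gives buyer price pb = 666/35; sellers receive ps = 666/35 − 2 = 596/35.
New quantity: q = 177 − 8(666/35) = 867/35.
Buyer burden = 666/35 − 628/35 = 38/35; seller burden = 628/35 − 596/35 = 32/35.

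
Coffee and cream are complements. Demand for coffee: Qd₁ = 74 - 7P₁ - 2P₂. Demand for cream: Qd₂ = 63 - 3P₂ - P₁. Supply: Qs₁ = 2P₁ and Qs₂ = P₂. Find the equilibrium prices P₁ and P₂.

Market 1: 74 - 7P₁ - 2P₂ = 2P₁ → 9P₁ + 2P₂ = 74.
Market 2: 4P₂ + P₁ = 63.
Eliminating P₂: 4×(1) − 2×(2) gives 34P₁ = 170, so P₁ = 5.
Back-substitute into (2): P₂ = (63 − 1×5) / 4 = 14.5.

P₁ = 5, P₂ = 14.5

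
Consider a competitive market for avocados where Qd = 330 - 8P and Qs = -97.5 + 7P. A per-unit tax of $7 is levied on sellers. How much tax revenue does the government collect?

Pre-tax equilibrium: P* = 28.5, Q* = 102.
Tax on sellers shifts supply to Qs = -97.5 + 7(P − 7) = -146.5 + 7P.
330 - 8P = -146.5 + 7P gives buyer price Pb = 953/30; sellers receive Ps = 953/30 − 7 = 743/30.
New quantity: Q = 330 − 8(953/30) = 1138/15.
Revenue = 7 × 1138/15 = 7966/15.

Tax revenue = 7966/15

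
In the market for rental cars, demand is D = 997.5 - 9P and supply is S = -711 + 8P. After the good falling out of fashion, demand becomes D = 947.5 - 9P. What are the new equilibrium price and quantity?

P' = 3317/34, Q' = 1181/17

Original equilibrium: P* = 100.5, Q* = 93.
New equilibrium: 947.5 - 9P = -711 + 8P, so 1658.5 = 17P and P' = 3317/34; Q' = 947.5 − 9(3317/34) = 1181/17.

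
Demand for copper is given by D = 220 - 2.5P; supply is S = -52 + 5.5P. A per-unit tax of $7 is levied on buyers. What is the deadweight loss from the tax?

Pre-tax equilibrium: P* = 34, Q* = 135.
Tax on buyers shifts demand to D = 220 − 2.5(P + 7) = 202.5 - 2.5P.
202.5 - 2.5P = -52 + 5.5P gives seller price Ps = 31.8125; buyers pay Pb = 31.8125 + 7 = 38.8125.
New quantity: Q = 220 − 2.5(38.8125) = 122.96875.
DWL = ½ × 7 × (135 − 122.96875) = 42.109375.

Deadweight loss = 42.109375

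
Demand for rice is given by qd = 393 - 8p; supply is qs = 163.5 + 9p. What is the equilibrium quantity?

Set qd = qs: 393 - 8p = 163.5 + 9p.
229.5 = 17p, so p* = 13.5.
q* = 393 − 8(13.5) = 285.

q* = 285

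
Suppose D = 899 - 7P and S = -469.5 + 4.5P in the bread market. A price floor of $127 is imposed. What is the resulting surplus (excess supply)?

Equilibrium price would be P* = 119, so the floor at 127 binds.
At P = 127: D = 10, S = 102.
Surplus = 102 − 10 = 92.

Surplus = 92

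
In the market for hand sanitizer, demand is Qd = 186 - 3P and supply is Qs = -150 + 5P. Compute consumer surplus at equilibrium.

Consumer surplus = 600

Equilibrium: 186 - 3P = -150 + 5P gives P* = 42, Q* = 60.
Demand choke price (Qd = 0): P = 62.
CS = ½(62 − 42)(60) = 600.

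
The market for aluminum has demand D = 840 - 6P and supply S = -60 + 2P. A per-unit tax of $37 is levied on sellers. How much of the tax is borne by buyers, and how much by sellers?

Pre-tax equilibrium: P* = 112.5, Q* = 165.
Tax on sellers shifts supply to S = -60 + 2(P − 37) = -134 + 2P.
840 - 6P = -134 + 2P gives buyer price Pb = 121.75; sellers receive Ps = 121.75 − 37 = 84.75.
New quantity: Q = 840 − 6(121.75) = 109.5.
Buyer burden = 121.75 − 112.5 = 9.25; seller burden = 112.5 − 84.75 = 27.75.

Buyers bear $9.25, sellers bear $27.75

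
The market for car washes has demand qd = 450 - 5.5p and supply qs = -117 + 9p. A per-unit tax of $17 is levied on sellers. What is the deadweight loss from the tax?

Pre-tax equilibrium: p* = 1134/29, q* = 6813/29.
Tax on sellers shifts supply to qs = -117 + 9(p − 17) = -270 + 9p.
450 - 5.5p = -270 + 9p gives buyer price pb = 1440/29; sellers receive ps = 1440/29 − 17 = 947/29.
New quantity: q = 450 − 5.5(1440/29) = 5130/29.
DWL = ½ × 17 × (6813/29 − 5130/29) = 28611/58.

Deadweight loss = 28611/58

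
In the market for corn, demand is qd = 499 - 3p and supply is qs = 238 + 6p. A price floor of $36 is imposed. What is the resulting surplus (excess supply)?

Surplus = 63

Equilibrium price would be p* = 29, so the floor at 36 binds.
At p = 36: qd = 391, qs = 454.
Surplus = 454 − 391 = 63.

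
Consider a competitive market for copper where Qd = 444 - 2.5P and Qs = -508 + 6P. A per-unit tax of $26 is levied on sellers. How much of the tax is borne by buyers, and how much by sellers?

Buyers bear 312/17, sellers bear 130/17

Pre-tax equilibrium: P* = 112, Q* = 164.
Tax on sellers shifts supply to Qs = -508 + 6(P − 26) = -664 + 6P.
444 - 2.5P = -664 + 6P gives buyer price Pb = 2216/17; sellers receive Ps = 2216/17 − 26 = 1774/17.
New quantity: Q = 444 − 2.5(2216/17) = 2008/17.
Buyer burden = 2216/17 − 112 = 312/17; seller burden = 112 − 1774/17 = 130/17.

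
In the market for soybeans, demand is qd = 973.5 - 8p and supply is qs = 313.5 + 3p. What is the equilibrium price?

Set qd = qs: 973.5 - 8p = 313.5 + 3p.
660 = 11p, so p* = 60.
q* = 973.5 − 8(60) = 493.5.

p* = 60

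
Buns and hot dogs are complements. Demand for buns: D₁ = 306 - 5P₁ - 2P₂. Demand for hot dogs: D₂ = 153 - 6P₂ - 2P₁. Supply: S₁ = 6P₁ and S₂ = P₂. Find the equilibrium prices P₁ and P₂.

P₁ = 1836/73, P₂ = 1071/73

Market 1: 306 - 5P₁ - 2P₂ = 6P₁ → 11P₁ + 2P₂ = 306.
Market 2: 7P₂ + 2P₁ = 153.
Eliminating P₂: 7×(1) − 2×(2) gives 73P₁ = 1836, so P₁ = 1836/73.
Back-substitute into (2): P₂ = (153 − 2×1836/73) / 7 = 1071/73.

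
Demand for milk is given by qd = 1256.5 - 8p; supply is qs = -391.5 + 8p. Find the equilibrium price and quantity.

Set qd = qs: 1256.5 - 8p = -391.5 + 8p.
1648 = 16p, so p* = 103.
q* = 1256.5 − 8(103) = 432.5.

p* = 103, q* = 432.5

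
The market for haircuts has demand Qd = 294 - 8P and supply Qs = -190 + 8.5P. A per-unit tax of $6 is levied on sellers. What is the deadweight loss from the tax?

Deadweight loss = 816/11

Pre-tax equilibrium: P* = 88/3, Q* = 178/3.
Tax on sellers shifts supply to Qs = -190 + 8.5(P − 6) = -241 + 8.5P.
294 - 8P = -241 + 8.5P gives buyer price Pb = 1070/33; sellers receive Ps = 1070/33 − 6 = 872/33.
New quantity: Q = 294 − 8(1070/33) = 1142/33.
DWL = ½ × 6 × (178/3 − 1142/33) = 816/11.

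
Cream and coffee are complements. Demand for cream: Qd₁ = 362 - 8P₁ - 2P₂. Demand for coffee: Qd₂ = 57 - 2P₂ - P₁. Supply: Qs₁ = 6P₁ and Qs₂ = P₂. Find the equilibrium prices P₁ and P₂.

Market 1: 362 - 8P₁ - 2P₂ = 6P₁ → 14P₁ + 2P₂ = 362.
Market 2: 3P₂ + P₁ = 57.
Eliminating P₂: 3×(1) − 2×(2) gives 40P₁ = 972, so P₁ = 24.3.
Back-substitute into (2): P₂ = (57 − 1×24.3) / 3 = 10.9.

P₁ = 24.3, P₂ = 10.9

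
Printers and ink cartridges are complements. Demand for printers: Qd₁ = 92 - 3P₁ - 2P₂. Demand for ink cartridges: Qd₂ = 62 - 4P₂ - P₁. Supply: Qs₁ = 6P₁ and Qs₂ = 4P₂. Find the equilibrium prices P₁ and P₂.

P₁ = 306/35, P₂ = 233/35

Market 1: 92 - 3P₁ - 2P₂ = 6P₁ → 9P₁ + 2P₂ = 92.
Market 2: 8P₂ + P₁ = 62.
Eliminating P₂: 8×(1) − 2×(2) gives 70P₁ = 612, so P₁ = 306/35.
Back-substitute into (2): P₂ = (62 − 1×306/35) / 8 = 233/35.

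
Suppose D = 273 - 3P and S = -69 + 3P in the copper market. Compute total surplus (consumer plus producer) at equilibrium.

Equilibrium: 273 - 3P = -69 + 3P gives P* = 57, Q* = 102.
Demand choke price: P = 91; supply starts at P = 23.
CS = ½(91 − 57)(102) = 1734; PS = ½(57 − 23)(102) = 1734.

Total surplus = 3468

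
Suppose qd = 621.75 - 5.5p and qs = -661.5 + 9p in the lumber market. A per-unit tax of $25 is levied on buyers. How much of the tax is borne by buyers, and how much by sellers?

Pre-tax equilibrium: p* = 88.5, q* = 135.
Tax on buyers shifts demand to qd = 621.75 − 5.5(p + 25) = 484.25 - 5.5p.
484.25 - 5.5p = -661.5 + 9p gives seller price ps = 4583/58; buyers pay pb = 4583/58 + 25 = 6033/58.
New quantity: q = 621.75 − 5.5(6033/58) = 1440/29.
Buyer burden = 6033/58 − 88.5 = 450/29; seller burden = 88.5 − 4583/58 = 275/29.

Buyers bear 450/29, sellers bear 275/29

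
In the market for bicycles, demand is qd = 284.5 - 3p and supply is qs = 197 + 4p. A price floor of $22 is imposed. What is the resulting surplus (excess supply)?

Equilibrium price would be p* = 12.5, so the floor at 22 binds.
At p = 22: qd = 218.5, qs = 285.
Surplus = 285 − 218.5 = 66.5.

Surplus = 66.5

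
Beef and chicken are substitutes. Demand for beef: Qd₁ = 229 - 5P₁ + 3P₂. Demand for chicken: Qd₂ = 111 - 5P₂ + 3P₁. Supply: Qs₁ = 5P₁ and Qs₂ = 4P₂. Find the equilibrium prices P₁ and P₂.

Market 1: 229 - 5P₁ + 3P₂ = 5P₁ → 10P₁ - 3P₂ = 229.
Market 2: 9P₂ - 3P₁ = 111.
Eliminating P₂: 9×(1) + 3×(2) gives 81P₁ = 2394, so P₁ = 266/9.
Back-substitute into (2): P₂ = (111 + 3×266/9) / 9 = 599/27.

P₁ = 266/9, P₂ = 599/27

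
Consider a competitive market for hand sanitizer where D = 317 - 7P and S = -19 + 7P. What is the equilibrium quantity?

Set D = S: 317 - 7P = -19 + 7P.
336 = 14P, so P* = 24.
Q* = 317 − 7(24) = 149.

Q* = 149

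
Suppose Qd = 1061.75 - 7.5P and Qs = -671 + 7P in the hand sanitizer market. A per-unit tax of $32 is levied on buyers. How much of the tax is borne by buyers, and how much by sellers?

Buyers bear 448/29, sellers bear 480/29

Pre-tax equilibrium: P* = 119.5, Q* = 165.5.
Tax on buyers shifts demand to Qd = 1061.75 − 7.5(P + 32) = 821.75 - 7.5P.
821.75 - 7.5P = -671 + 7P gives seller price Ps = 5971/58; buyers pay Pb = 5971/58 + 32 = 7827/58.
New quantity: Q = 1061.75 − 7.5(7827/58) = 2879/58.
Buyer burden = 7827/58 − 119.5 = 448/29; seller burden = 119.5 − 5971/58 = 480/29.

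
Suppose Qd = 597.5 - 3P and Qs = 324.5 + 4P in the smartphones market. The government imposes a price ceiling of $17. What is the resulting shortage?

Equilibrium price would be P* = 39, so the ceiling at 17 binds.
At P = 17: Qd = 597.5 − 3(17) = 546.5, Qs = 324.5 + 4(17) = 392.5.
Shortage = 546.5 − 392.5 = 154.

Shortage = 154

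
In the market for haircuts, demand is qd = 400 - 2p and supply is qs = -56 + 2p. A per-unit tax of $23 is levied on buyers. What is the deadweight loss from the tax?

Deadweight loss = 264.5

Pre-tax equilibrium: p* = 114, q* = 172.
Tax on buyers shifts demand to qd = 400 − 2(p + 23) = 354 - 2p.
354 - 2p = -56 + 2p gives seller price ps = 102.5; buyers pay pb = 102.5 + 23 = 125.5.
New quantity: q = 400 − 2(125.5) = 149.
DWL = ½ × 23 × (172 − 149) = 264.5.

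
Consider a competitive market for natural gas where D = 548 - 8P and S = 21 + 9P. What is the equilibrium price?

P* = 31

Set D = S: 548 - 8P = 21 + 9P.
527 = 17P, so P* = 31.
Q* = 548 − 8(31) = 300.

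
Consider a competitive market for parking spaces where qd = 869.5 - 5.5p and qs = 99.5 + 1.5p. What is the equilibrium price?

Set qd = qs: 869.5 - 5.5p = 99.5 + 1.5p.
770 = 7p, so p* = 110.
q* = 869.5 − 5.5(110) = 264.5.

p* = 110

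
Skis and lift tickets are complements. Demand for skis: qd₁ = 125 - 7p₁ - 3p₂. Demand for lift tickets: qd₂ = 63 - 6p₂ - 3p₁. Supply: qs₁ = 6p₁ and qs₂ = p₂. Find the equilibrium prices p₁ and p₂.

Market 1: 125 - 7p₁ - 3p₂ = 6p₁ → 13p₁ + 3p₂ = 125.
Market 2: 7p₂ + 3p₁ = 63.
Eliminating p₂: 7×(1) − 3×(2) gives 82p₁ = 686, so p₁ = 343/41.
Back-substitute into (2): p₂ = (63 − 3×343/41) / 7 = 222/41.

p₁ = 343/41, p₂ = 222/41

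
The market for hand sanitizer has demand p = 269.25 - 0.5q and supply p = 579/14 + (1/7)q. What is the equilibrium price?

p* = 92

Set the two price expressions equal: 269.25 - 0.5q = 579/14 + (1/7)q.
6381/28 = (9/14)q, so q* = 354.5.
p* = 269.25 − (0.5)(354.5) = 92.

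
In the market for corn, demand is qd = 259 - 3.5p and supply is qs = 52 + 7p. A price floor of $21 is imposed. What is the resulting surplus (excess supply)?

Equilibrium price would be p* = 138/7, so the floor at 21 binds.
At p = 21: qd = 185.5, qs = 199.
Surplus = 199 − 185.5 = 13.5.

Surplus = 13.5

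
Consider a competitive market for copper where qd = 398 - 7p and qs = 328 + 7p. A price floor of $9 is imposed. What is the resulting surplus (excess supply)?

Surplus = 56

Equilibrium price would be p* = 5, so the floor at 9 binds.
At p = 9: qd = 335, qs = 391.
Surplus = 391 − 335 = 56.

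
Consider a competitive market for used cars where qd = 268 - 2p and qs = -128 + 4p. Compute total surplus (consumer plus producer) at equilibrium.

Total surplus = 6936

Equilibrium: 268 - 2p = -128 + 4p gives p* = 66, q* = 136.
Demand choke price: p = 134; supply starts at p = 32.
CS = ½(134 − 66)(136) = 4624; PS = ½(66 − 32)(136) = 2312.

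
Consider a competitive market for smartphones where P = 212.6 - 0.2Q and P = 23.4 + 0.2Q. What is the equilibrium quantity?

Set the two price expressions equal: 212.6 - 0.2Q = 23.4 + 0.2Q.
189.2 = 0.4Q, so Q* = 473.
P* = 212.6 − (0.2)(473) = 118.

Q* = 473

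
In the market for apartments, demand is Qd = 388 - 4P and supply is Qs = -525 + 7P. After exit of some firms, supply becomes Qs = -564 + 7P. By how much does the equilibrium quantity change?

ΔQ = -156/11

Original equilibrium: P* = 83, Q* = 56.
New equilibrium: 388 - 4P = -564 + 7P, so 952 = 11P and P' = 952/11; Q' = 388 − 4(952/11) = 460/11.
Change in quantity: 460/11 − 56 = -156/11.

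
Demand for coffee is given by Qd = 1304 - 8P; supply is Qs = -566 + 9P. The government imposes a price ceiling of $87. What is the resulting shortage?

Shortage = 391

Equilibrium price would be P* = 110, so the ceiling at 87 binds.
At P = 87: Qd = 1304 − 8(87) = 608, Qs = -566 + 9(87) = 217.
Shortage = 608 − 217 = 391.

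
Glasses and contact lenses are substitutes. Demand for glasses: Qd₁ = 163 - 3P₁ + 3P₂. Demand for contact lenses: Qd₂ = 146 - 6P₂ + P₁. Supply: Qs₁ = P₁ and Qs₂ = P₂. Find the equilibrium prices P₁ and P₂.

P₁ = 63.16, P₂ = 29.88

Market 1: 163 - 3P₁ + 3P₂ = P₁ → 4P₁ - 3P₂ = 163.
Market 2: 7P₂ - P₁ = 146.
Eliminating P₂: 7×(1) + 3×(2) gives 25P₁ = 1579, so P₁ = 63.16.
Back-substitute into (2): P₂ = (146 + 1×63.16) / 7 = 29.88.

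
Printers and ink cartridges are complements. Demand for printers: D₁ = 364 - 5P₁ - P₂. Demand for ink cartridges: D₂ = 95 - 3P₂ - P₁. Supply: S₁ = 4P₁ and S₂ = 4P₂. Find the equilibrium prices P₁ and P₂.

P₁ = 2453/62, P₂ = 491/62

Market 1: 364 - 5P₁ - P₂ = 4P₁ → 9P₁ + P₂ = 364.
Market 2: 7P₂ + P₁ = 95.
Eliminating P₂: 7×(1) − 1×(2) gives 62P₁ = 2453, so P₁ = 2453/62.
Back-substitute into (2): P₂ = (95 − 1×2453/62) / 7 = 491/62.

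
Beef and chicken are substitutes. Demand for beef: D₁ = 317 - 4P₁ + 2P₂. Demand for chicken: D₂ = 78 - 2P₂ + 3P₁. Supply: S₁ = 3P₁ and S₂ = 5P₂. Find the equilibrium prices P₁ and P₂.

P₁ = 2375/43, P₂ = 1497/43

Market 1: 317 - 4P₁ + 2P₂ = 3P₁ → 7P₁ - 2P₂ = 317.
Market 2: 7P₂ - 3P₁ = 78.
Eliminating P₂: 7×(1) + 2×(2) gives 43P₁ = 2375, so P₁ = 2375/43.
Back-substitute into (2): P₂ = (78 + 3×2375/43) / 7 = 1497/43.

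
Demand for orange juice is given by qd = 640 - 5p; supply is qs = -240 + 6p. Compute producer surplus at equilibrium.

Equilibrium: 640 - 5p = -240 + 6p gives p* = 80, q* = 240.
Supply starts at p = 40 (where qs = 0).
PS = ½(80 − 40)(240) = 4800.

Producer surplus = 4800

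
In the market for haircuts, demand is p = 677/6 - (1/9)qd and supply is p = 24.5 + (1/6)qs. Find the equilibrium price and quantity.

Set the two price expressions equal: 677/6 - (1/9)q = 24.5 + (1/6)q.
265/3 = (5/18)q, so q* = 318.
p* = 677/6 − (1/9)(318) = 77.5.

p* = 77.5, q* = 318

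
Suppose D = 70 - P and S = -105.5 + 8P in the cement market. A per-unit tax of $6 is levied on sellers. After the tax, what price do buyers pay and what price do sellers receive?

Buyers pay 149/6, sellers receive 113/6

Pre-tax equilibrium: P* = 19.5, Q* = 50.5.
Tax on sellers shifts supply to S = -105.5 + 8(P − 6) = -153.5 + 8P.
70 - P = -153.5 + 8P gives buyer price Pb = 149/6; sellers receive Ps = 149/6 − 6 = 113/6.
New quantity: Q = 70 − 1(149/6) = 271/6.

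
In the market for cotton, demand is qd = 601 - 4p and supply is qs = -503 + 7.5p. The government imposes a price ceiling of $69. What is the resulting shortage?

Equilibrium price would be p* = 96, so the ceiling at 69 binds.
At p = 69: qd = 601 − 4(69) = 325, qs = -503 + 7.5(69) = 14.5.
Shortage = 325 − 14.5 = 310.5.

Shortage = 310.5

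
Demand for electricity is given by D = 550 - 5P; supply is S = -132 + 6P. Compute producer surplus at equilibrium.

Equilibrium: 550 - 5P = -132 + 6P gives P* = 62, Q* = 240.
Supply starts at P = 22 (where S = 0).
PS = ½(62 − 22)(240) = 4800.

Producer surplus = 4800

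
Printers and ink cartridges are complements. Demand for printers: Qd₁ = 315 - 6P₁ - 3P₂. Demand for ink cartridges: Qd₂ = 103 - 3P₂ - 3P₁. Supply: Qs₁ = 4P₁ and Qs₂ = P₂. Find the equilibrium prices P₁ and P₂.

Market 1: 315 - 6P₁ - 3P₂ = 4P₁ → 10P₁ + 3P₂ = 315.
Market 2: 4P₂ + 3P₁ = 103.
Eliminating P₂: 4×(1) − 3×(2) gives 31P₁ = 951, so P₁ = 951/31.
Back-substitute into (2): P₂ = (103 − 3×951/31) / 4 = 85/31.

P₁ = 951/31, P₂ = 85/31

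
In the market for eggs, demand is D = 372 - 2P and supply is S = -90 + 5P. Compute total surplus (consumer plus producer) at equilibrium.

Equilibrium: 372 - 2P = -90 + 5P gives P* = 66, Q* = 240.
Demand choke price: P = 186; supply starts at P = 18.
CS = ½(186 − 66)(240) = 14400; PS = ½(66 − 18)(240) = 5760.

Total surplus = 20160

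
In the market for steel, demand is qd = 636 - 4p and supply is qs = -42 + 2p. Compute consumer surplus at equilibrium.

Equilibrium: 636 - 4p = -42 + 2p gives p* = 113, q* = 184.
Demand choke price (qd = 0): p = 159.
CS = ½(159 − 113)(184) = 4232.

Consumer surplus = 4232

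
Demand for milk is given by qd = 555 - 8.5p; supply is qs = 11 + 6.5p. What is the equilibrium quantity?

Set qd = qs: 555 - 8.5p = 11 + 6.5p.
544 = 15p, so p* = 544/15.
q* = 555 − 8.5(544/15) = 3701/15.

q* = 3701/15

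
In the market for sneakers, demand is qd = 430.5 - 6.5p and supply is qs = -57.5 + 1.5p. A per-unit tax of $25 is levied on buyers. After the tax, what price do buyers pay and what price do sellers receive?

Buyers pay $65.6875, sellers receive $40.6875

Pre-tax equilibrium: p* = 61, q* = 34.
Tax on buyers shifts demand to qd = 430.5 − 6.5(p + 25) = 268 - 6.5p.
268 - 6.5p = -57.5 + 1.5p gives seller price ps = 40.6875; buyers pay pb = 40.6875 + 25 = 65.6875.
New quantity: q = 430.5 − 6.5(65.6875) = 3.53125.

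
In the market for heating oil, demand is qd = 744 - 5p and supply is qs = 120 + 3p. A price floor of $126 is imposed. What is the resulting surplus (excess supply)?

Surplus = 384

Equilibrium price would be p* = 78, so the floor at 126 binds.
At p = 126: qd = 114, qs = 498.
Surplus = 498 − 114 = 384.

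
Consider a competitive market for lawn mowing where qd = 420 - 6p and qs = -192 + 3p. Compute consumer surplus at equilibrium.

Consumer surplus = 12

Equilibrium: 420 - 6p = -192 + 3p gives p* = 68, q* = 12.
Demand choke price (qd = 0): p = 70.
CS = ½(70 − 68)(12) = 12.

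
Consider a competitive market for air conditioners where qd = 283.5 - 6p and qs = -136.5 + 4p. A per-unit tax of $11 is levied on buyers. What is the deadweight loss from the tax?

Pre-tax equilibrium: p* = 42, q* = 31.5.
Tax on buyers shifts demand to qd = 283.5 − 6(p + 11) = 217.5 - 6p.
217.5 - 6p = -136.5 + 4p gives seller price ps = 35.4; buyers pay pb = 35.4 + 11 = 46.4.
New quantity: q = 283.5 − 6(46.4) = 5.1.
DWL = ½ × 11 × (31.5 − 5.1) = 145.2.

Deadweight loss = 145.2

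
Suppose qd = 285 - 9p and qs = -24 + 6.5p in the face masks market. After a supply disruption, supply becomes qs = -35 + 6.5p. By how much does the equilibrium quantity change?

Δq = -198/31

Original equilibrium: p* = 618/31, q* = 3273/31.
New equilibrium: 285 - 9p = -35 + 6.5p, so 320 = 15.5p and p' = 640/31; q' = 285 − 9(640/31) = 3075/31.
Change in quantity: 3075/31 − 3273/31 = -198/31.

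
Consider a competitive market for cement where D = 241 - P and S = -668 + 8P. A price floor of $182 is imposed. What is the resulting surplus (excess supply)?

Equilibrium price would be P* = 101, so the floor at 182 binds.
At P = 182: D = 59, S = 788.
Surplus = 788 − 59 = 729.

Surplus = 729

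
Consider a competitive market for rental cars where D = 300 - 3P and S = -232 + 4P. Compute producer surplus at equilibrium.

Producer surplus = 648

Equilibrium: 300 - 3P = -232 + 4P gives P* = 76, Q* = 72.
Supply starts at P = 58 (where S = 0).
PS = ½(76 − 58)(72) = 648.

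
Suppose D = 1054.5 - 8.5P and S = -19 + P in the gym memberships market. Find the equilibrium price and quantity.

Set D = S: 1054.5 - 8.5P = -19 + P.
1073.5 = 9.5P, so P* = 113.
Q* = 1054.5 − 8.5(113) = 94.

P* = 113, Q* = 94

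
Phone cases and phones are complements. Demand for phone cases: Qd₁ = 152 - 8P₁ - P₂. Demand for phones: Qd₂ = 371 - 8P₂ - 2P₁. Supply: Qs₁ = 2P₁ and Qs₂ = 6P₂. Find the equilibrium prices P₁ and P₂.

Market 1: 152 - 8P₁ - P₂ = 2P₁ → 10P₁ + P₂ = 152.
Market 2: 14P₂ + 2P₁ = 371.
Eliminating P₂: 14×(1) − 1×(2) gives 138P₁ = 1757, so P₁ = 1757/138.
Back-substitute into (2): P₂ = (371 − 2×1757/138) / 14 = 1703/69.

P₁ = 1757/138, P₂ = 1703/69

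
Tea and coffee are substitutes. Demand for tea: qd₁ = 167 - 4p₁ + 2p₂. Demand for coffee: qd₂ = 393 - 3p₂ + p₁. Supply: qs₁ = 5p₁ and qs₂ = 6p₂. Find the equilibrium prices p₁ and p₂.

Market 1: 167 - 4p₁ + 2p₂ = 5p₁ → 9p₁ - 2p₂ = 167.
Market 2: 9p₂ - p₁ = 393.
Eliminating p₂: 9×(1) + 2×(2) gives 79p₁ = 2289, so p₁ = 2289/79.
Back-substitute into (2): p₂ = (393 + 1×2289/79) / 9 = 3704/79.

p₁ = 2289/79, p₂ = 3704/79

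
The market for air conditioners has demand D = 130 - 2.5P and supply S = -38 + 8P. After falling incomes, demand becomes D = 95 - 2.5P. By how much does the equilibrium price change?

ΔP = -10/3

Original equilibrium: P* = 16, Q* = 90.
New equilibrium: 95 - 2.5P = -38 + 8P, so 133 = 10.5P and P' = 38/3; Q' = 95 − 2.5(38/3) = 190/3.
Change in price: 38/3 − 16 = -10/3.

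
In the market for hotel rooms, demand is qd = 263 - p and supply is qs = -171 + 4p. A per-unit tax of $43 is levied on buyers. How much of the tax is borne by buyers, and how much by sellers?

Pre-tax equilibrium: p* = 86.8, q* = 176.2.
Tax on buyers shifts demand to qd = 263 − 1(p + 43) = 220 - p.
220 - p = -171 + 4p gives seller price ps = 78.2; buyers pay pb = 78.2 + 43 = 121.2.
New quantity: q = 263 − 1(121.2) = 141.8.
Buyer burden = 121.2 − 86.8 = 34.4; seller burden = 86.8 − 78.2 = 8.6.

Buyers bear $34.4, sellers bear $8.6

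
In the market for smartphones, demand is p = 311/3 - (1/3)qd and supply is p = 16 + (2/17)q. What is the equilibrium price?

Set the two price expressions equal: 311/3 - (1/3)q = 16 + (2/17)q.
263/3 = (23/51)q, so q* = 4471/23.
p* = 311/3 − (1/3)(4471/23) = 894/23.

p* = 894/23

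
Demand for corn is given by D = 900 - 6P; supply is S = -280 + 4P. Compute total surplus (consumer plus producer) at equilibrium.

Equilibrium: 900 - 6P = -280 + 4P gives P* = 118, Q* = 192.
Demand choke price: P = 150; supply starts at P = 70.
CS = ½(150 − 118)(192) = 3072; PS = ½(118 − 70)(192) = 4608.

Total surplus = 7680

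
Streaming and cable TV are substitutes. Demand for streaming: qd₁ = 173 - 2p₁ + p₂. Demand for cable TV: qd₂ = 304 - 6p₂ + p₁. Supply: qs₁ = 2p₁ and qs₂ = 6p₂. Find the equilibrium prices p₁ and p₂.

p₁ = 2380/47, p₂ = 1389/47

Market 1: 173 - 2p₁ + p₂ = 2p₁ → 4p₁ - p₂ = 173.
Market 2: 12p₂ - p₁ = 304.
Eliminating p₂: 12×(1) + 1×(2) gives 47p₁ = 2380, so p₁ = 2380/47.
Back-substitute into (2): p₂ = (304 + 1×2380/47) / 12 = 1389/47.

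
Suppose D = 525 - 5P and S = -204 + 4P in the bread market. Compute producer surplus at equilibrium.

Equilibrium: 525 - 5P = -204 + 4P gives P* = 81, Q* = 120.
Supply starts at P = 51 (where S = 0).
PS = ½(81 − 51)(120) = 1800.

Producer surplus = 1800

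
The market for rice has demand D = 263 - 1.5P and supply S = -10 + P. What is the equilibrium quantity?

Q* = 99.2

Set D = S: 263 - 1.5P = -10 + P.
273 = 2.5P, so P* = 109.2.
Q* = 263 − 1.5(109.2) = 99.2.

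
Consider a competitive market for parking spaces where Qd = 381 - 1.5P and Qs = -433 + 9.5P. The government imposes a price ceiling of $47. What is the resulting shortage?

Equilibrium price would be P* = 74, so the ceiling at 47 binds.
At P = 47: Qd = 381 − 1.5(47) = 310.5, Qs = -433 + 9.5(47) = 13.5.
Shortage = 310.5 − 13.5 = 297.

Shortage = 297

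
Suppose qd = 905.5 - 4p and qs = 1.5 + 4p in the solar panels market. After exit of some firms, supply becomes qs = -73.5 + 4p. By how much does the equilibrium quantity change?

Δq = -37.5

Original equilibrium: p* = 113, q* = 453.5.
New equilibrium: 905.5 - 4p = -73.5 + 4p, so 979 = 8p and p' = 122.375; q' = 905.5 − 4(122.375) = 416.
Change in quantity: 416 − 453.5 = -37.5.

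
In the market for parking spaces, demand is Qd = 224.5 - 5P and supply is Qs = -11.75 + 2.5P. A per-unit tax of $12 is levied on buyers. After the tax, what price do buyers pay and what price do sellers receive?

Pre-tax equilibrium: P* = 31.5, Q* = 67.
Tax on buyers shifts demand to Qd = 224.5 − 5(P + 12) = 164.5 - 5P.
164.5 - 5P = -11.75 + 2.5P gives seller price Ps = 23.5; buyers pay Pb = 23.5 + 12 = 35.5.
New quantity: Q = 224.5 − 5(35.5) = 47.

Buyers pay $35.5, sellers receive $23.5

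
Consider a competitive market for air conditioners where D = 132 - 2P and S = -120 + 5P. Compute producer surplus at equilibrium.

Equilibrium: 132 - 2P = -120 + 5P gives P* = 36, Q* = 60.
Supply starts at P = 24 (where S = 0).
PS = ½(36 − 24)(60) = 360.

Producer surplus = 360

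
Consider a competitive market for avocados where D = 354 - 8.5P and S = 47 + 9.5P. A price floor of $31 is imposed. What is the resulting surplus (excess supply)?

Surplus = 251

Equilibrium price would be P* = 307/18, so the floor at 31 binds.
At P = 31: D = 90.5, S = 341.5.
Surplus = 341.5 − 90.5 = 251.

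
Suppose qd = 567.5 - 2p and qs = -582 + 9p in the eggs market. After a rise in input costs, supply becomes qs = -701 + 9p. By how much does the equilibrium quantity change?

Δq = -238/11

Original equilibrium: p* = 104.5, q* = 358.5.
New equilibrium: 567.5 - 2p = -701 + 9p, so 1268.5 = 11p and p' = 2537/22; q' = 567.5 − 2(2537/22) = 7411/22.
Change in quantity: 7411/22 − 358.5 = -238/11.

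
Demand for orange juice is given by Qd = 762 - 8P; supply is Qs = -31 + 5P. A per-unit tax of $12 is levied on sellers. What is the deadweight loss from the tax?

Deadweight loss = 2880/13

Pre-tax equilibrium: P* = 61, Q* = 274.
Tax on sellers shifts supply to Qs = -31 + 5(P − 12) = -91 + 5P.
762 - 8P = -91 + 5P gives buyer price Pb = 853/13; sellers receive Ps = 853/13 − 12 = 697/13.
New quantity: Q = 762 − 8(853/13) = 3082/13.
DWL = ½ × 12 × (274 − 3082/13) = 2880/13.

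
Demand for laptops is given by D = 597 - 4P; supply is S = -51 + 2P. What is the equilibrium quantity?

Q* = 165

Set D = S: 597 - 4P = -51 + 2P.
648 = 6P, so P* = 108.
Q* = 597 − 4(108) = 165.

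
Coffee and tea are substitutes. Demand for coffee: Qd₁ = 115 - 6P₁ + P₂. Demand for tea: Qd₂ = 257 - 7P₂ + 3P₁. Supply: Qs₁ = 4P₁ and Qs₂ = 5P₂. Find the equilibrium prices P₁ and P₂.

P₁ = 1637/117, P₂ = 2915/117

Market 1: 115 - 6P₁ + P₂ = 4P₁ → 10P₁ - P₂ = 115.
Market 2: 12P₂ - 3P₁ = 257.
Eliminating P₂: 12×(1) + 1×(2) gives 117P₁ = 1637, so P₁ = 1637/117.
Back-substitute into (2): P₂ = (257 + 3×1637/117) / 12 = 2915/117.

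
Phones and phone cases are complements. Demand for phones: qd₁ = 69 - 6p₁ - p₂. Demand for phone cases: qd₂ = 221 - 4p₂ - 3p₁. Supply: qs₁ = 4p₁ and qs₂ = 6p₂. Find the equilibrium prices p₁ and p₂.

p₁ = 469/97, p₂ = 2003/97

Market 1: 69 - 6p₁ - p₂ = 4p₁ → 10p₁ + p₂ = 69.
Market 2: 10p₂ + 3p₁ = 221.
Eliminating p₂: 10×(1) − 1×(2) gives 97p₁ = 469, so p₁ = 469/97.
Back-substitute into (2): p₂ = (221 − 3×469/97) / 10 = 2003/97.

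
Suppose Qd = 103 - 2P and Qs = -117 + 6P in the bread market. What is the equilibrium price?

P* = 27.5

Set Qd = Qs: 103 - 2P = -117 + 6P.
220 = 8P, so P* = 27.5.
Q* = 103 − 2(27.5) = 48.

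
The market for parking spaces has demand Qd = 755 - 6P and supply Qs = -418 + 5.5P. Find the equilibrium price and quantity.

Set Qd = Qs: 755 - 6P = -418 + 5.5P.
1173 = 11.5P, so P* = 102.
Q* = 755 − 6(102) = 143.

P* = 102, Q* = 143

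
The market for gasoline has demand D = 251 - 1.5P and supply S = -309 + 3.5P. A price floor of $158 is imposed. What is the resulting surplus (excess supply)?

Surplus = 230

Equilibrium price would be P* = 112, so the floor at 158 binds.
At P = 158: D = 14, S = 244.
Surplus = 244 − 14 = 230.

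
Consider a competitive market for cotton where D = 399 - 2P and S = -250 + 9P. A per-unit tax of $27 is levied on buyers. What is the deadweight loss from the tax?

Pre-tax equilibrium: P* = 59, Q* = 281.
Tax on buyers shifts demand to D = 399 − 2(P + 27) = 345 - 2P.
345 - 2P = -250 + 9P gives seller price Ps = 595/11; buyers pay Pb = 595/11 + 27 = 892/11.
New quantity: Q = 399 − 2(892/11) = 2605/11.
DWL = ½ × 27 × (281 − 2605/11) = 6561/11.

Deadweight loss = 6561/11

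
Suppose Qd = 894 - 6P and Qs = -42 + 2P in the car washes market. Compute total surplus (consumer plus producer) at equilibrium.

Total surplus = 12288

Equilibrium: 894 - 6P = -42 + 2P gives P* = 117, Q* = 192.
Demand choke price: P = 149; supply starts at P = 21.
CS = ½(149 − 117)(192) = 3072; PS = ½(117 − 21)(192) = 9216.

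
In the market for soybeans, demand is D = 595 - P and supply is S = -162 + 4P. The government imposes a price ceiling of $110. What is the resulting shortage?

Equilibrium price would be P* = 151.4, so the ceiling at 110 binds.
At P = 110: D = 595 − 1(110) = 485, S = -162 + 4(110) = 278.
Shortage = 485 − 278 = 207.

Shortage = 207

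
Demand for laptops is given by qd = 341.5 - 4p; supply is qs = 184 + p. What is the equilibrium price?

p* = 31.5

Set qd = qs: 341.5 - 4p = 184 + p.
157.5 = 5p, so p* = 31.5.
q* = 341.5 − 4(31.5) = 215.5.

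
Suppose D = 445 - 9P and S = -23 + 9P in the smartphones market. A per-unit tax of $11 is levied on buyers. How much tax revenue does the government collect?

Tax revenue = 1776.5

Pre-tax equilibrium: P* = 26, Q* = 211.
Tax on buyers shifts demand to D = 445 − 9(P + 11) = 346 - 9P.
346 - 9P = -23 + 9P gives seller price Ps = 20.5; buyers pay Pb = 20.5 + 11 = 31.5.
New quantity: Q = 445 − 9(31.5) = 161.5.
Revenue = 11 × 161.5 = 1776.5.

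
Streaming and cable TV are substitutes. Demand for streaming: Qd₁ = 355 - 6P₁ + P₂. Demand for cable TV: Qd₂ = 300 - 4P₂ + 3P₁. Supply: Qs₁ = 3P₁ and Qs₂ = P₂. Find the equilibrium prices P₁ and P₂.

P₁ = 2075/42, P₂ = 1255/14

Market 1: 355 - 6P₁ + P₂ = 3P₁ → 9P₁ - P₂ = 355.
Market 2: 5P₂ - 3P₁ = 300.
Eliminating P₂: 5×(1) + 1×(2) gives 42P₁ = 2075, so P₁ = 2075/42.
Back-substitute into (2): P₂ = (300 + 3×2075/42) / 5 = 1255/14.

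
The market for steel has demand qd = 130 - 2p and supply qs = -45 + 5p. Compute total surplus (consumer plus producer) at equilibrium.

Total surplus = 2240

Equilibrium: 130 - 2p = -45 + 5p gives p* = 25, q* = 80.
Demand choke price: p = 65; supply starts at p = 9.
CS = ½(65 − 25)(80) = 1600; PS = ½(25 − 9)(80) = 640.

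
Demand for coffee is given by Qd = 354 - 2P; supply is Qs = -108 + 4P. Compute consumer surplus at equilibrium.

Equilibrium: 354 - 2P = -108 + 4P gives P* = 77, Q* = 200.
Demand choke price (Qd = 0): P = 177.
CS = ½(177 − 77)(200) = 10000.

Consumer surplus = 10000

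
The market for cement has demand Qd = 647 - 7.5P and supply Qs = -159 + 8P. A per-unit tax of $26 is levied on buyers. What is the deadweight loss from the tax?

Deadweight loss = 40560/31

Pre-tax equilibrium: P* = 52, Q* = 257.
Tax on buyers shifts demand to Qd = 647 − 7.5(P + 26) = 452 - 7.5P.
452 - 7.5P = -159 + 8P gives seller price Ps = 1222/31; buyers pay Pb = 1222/31 + 26 = 2028/31.
New quantity: Q = 647 − 7.5(2028/31) = 4847/31.
DWL = ½ × 26 × (257 − 4847/31) = 40560/31.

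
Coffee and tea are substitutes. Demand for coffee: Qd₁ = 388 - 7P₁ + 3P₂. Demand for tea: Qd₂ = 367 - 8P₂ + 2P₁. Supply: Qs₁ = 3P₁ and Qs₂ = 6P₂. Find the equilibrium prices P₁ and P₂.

P₁ = 6533/134, P₂ = 2223/67

Market 1: 388 - 7P₁ + 3P₂ = 3P₁ → 10P₁ - 3P₂ = 388.
Market 2: 14P₂ - 2P₁ = 367.
Eliminating P₂: 14×(1) + 3×(2) gives 134P₁ = 6533, so P₁ = 6533/134.
Back-substitute into (2): P₂ = (367 + 2×6533/134) / 14 = 2223/67.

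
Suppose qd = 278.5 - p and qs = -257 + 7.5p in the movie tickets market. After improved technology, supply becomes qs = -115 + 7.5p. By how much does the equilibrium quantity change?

Original equilibrium: p* = 63, q* = 215.5.
New equilibrium: 278.5 - p = -115 + 7.5p, so 393.5 = 8.5p and p' = 787/17; q' = 278.5 − 1(787/17) = 7895/34.
Change in quantity: 7895/34 − 215.5 = 284/17.

Δq = 284/17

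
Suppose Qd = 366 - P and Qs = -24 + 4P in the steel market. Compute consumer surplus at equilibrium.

Consumer surplus = 41472

Equilibrium: 366 - P = -24 + 4P gives P* = 78, Q* = 288.
Demand choke price (Qd = 0): P = 366.
CS = ½(366 − 78)(288) = 41472.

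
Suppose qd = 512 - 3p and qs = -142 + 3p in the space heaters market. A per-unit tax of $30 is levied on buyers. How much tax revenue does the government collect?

Pre-tax equilibrium: p* = 109, q* = 185.
Tax on buyers shifts demand to qd = 512 − 3(p + 30) = 422 - 3p.
422 - 3p = -142 + 3p gives seller price ps = 94; buyers pay pb = 94 + 30 = 124.
New quantity: q = 512 − 3(124) = 140.
Revenue = 30 × 140 = 4200.

Tax revenue = 4200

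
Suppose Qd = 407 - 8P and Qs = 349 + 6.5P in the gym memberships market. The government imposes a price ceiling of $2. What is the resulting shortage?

Shortage = 29

Equilibrium price would be P* = 4, so the ceiling at 2 binds.
At P = 2: Qd = 407 − 8(2) = 391, Qs = 349 + 6.5(2) = 362.
Shortage = 391 − 362 = 29.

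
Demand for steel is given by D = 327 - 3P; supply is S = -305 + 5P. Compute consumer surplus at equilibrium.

Equilibrium: 327 - 3P = -305 + 5P gives P* = 79, Q* = 90.
Demand choke price (D = 0): P = 109.
CS = ½(109 − 79)(90) = 1350.

Consumer surplus = 1350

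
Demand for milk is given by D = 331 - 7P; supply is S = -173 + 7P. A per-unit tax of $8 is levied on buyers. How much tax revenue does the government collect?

Pre-tax equilibrium: P* = 36, Q* = 79.
Tax on buyers shifts demand to D = 331 − 7(P + 8) = 275 - 7P.
275 - 7P = -173 + 7P gives seller price Ps = 32; buyers pay Pb = 32 + 8 = 40.
New quantity: Q = 331 − 7(40) = 51.
Revenue = 8 × 51 = 408.

Tax revenue = 408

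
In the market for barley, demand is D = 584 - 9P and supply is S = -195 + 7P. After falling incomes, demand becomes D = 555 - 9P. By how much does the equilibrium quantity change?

Original equilibrium: P* = 48.6875, Q* = 145.8125.
New equilibrium: 555 - 9P = -195 + 7P, so 750 = 16P and P' = 46.875; Q' = 555 − 9(46.875) = 133.125.
Change in quantity: 133.125 − 145.8125 = -12.6875.

ΔQ = -12.6875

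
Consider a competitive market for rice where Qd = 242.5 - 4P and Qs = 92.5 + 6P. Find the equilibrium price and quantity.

P* = 15, Q* = 182.5

Set Qd = Qs: 242.5 - 4P = 92.5 + 6P.
150 = 10P, so P* = 15.
Q* = 242.5 − 4(15) = 182.5.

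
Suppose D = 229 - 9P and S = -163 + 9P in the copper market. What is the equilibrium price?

Set D = S: 229 - 9P = -163 + 9P.
392 = 18P, so P* = 196/9.
Q* = 229 − 9(196/9) = 33.

P* = 196/9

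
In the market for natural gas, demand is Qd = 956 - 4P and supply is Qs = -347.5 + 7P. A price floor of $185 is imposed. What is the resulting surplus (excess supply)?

Equilibrium price would be P* = 118.5, so the floor at 185 binds.
At P = 185: Qd = 216, Qs = 947.5.
Surplus = 947.5 − 216 = 731.5.

Surplus = 731.5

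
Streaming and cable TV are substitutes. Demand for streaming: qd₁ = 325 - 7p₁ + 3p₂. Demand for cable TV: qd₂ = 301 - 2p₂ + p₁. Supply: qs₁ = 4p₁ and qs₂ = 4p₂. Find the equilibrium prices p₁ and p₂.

p₁ = 317/7, p₂ = 404/7

Market 1: 325 - 7p₁ + 3p₂ = 4p₁ → 11p₁ - 3p₂ = 325.
Market 2: 6p₂ - p₁ = 301.
Eliminating p₂: 6×(1) + 3×(2) gives 63p₁ = 2853, so p₁ = 317/7.
Back-substitute into (2): p₂ = (301 + 1×317/7) / 6 = 404/7.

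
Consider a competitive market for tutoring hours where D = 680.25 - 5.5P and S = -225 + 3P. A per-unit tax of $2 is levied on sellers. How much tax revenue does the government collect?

Tax revenue = 3081/17

Pre-tax equilibrium: P* = 106.5, Q* = 94.5.
Tax on sellers shifts supply to S = -225 + 3(P − 2) = -231 + 3P.
680.25 - 5.5P = -231 + 3P gives buyer price Pb = 3645/34; sellers receive Ps = 3645/34 − 2 = 3577/34.
New quantity: Q = 680.25 − 5.5(3645/34) = 3081/34.
Revenue = 2 × 3081/34 = 3081/17.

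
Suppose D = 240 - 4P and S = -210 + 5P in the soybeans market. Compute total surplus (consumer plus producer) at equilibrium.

Equilibrium: 240 - 4P = -210 + 5P gives P* = 50, Q* = 40.
Demand choke price: P = 60; supply starts at P = 42.
CS = ½(60 − 50)(40) = 200; PS = ½(50 − 42)(40) = 160.

Total surplus = 360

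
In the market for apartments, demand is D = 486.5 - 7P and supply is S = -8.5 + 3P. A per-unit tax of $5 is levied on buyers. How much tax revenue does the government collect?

Tax revenue = 647.5

Pre-tax equilibrium: P* = 49.5, Q* = 140.
Tax on buyers shifts demand to D = 486.5 − 7(P + 5) = 451.5 - 7P.
451.5 - 7P = -8.5 + 3P gives seller price Ps = 46; buyers pay Pb = 46 + 5 = 51.
New quantity: Q = 486.5 − 7(51) = 129.5.
Revenue = 5 × 129.5 = 647.5.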